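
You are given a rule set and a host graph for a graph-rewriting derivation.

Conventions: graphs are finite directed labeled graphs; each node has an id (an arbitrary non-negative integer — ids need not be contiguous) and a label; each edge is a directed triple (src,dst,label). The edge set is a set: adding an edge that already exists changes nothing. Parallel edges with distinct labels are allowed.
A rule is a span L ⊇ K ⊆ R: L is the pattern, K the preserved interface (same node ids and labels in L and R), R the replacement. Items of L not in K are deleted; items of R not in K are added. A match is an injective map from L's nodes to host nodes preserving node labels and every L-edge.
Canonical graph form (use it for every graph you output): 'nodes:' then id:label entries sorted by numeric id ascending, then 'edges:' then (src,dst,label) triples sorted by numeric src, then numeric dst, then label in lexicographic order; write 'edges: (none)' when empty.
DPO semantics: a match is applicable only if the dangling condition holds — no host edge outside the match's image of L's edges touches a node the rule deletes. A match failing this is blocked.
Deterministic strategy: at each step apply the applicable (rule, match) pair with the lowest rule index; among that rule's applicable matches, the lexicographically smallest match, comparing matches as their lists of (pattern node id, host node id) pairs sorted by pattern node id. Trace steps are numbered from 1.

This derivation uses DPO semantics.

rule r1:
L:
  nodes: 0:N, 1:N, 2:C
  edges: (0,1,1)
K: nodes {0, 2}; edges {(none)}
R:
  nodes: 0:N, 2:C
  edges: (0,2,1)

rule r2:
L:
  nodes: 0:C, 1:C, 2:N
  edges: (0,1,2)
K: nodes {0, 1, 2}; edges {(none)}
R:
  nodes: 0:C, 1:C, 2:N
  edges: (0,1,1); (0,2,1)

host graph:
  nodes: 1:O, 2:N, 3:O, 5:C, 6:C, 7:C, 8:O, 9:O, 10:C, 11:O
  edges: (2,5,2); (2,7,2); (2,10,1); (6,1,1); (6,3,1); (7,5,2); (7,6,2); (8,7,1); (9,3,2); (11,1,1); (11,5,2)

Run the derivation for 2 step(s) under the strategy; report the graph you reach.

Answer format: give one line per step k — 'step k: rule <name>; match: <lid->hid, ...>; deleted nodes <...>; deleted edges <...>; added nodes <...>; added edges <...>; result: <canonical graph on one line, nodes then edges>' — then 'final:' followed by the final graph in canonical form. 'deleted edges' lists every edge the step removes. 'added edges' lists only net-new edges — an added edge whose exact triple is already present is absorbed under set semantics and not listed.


step 1: rule r2; match: 0->7, 1->5, 2->2; deleted nodes (none); deleted edges (7,5,2); added nodes (none); added edges (7,2,1); (7,5,1); result: nodes: 1:O, 2:N, 3:O, 5:C, 6:C, 7:C, 8:O, 9:O, 10:C, 11:O edges: (2,5,2); (2,7,2); (2,10,1); (6,1,1); (6,3,1); (7,2,1); (7,5,1); (7,6,2); (8,7,1); (9,3,2); (11,1,1); (11,5,2)
step 2: rule r2; match: 0->7, 1->6, 2->2; deleted nodes (none); deleted edges (7,6,2); added nodes (none); added edges (7,6,1); result: nodes: 1:O, 2:N, 3:O, 5:C, 6:C, 7:C, 8:O, 9:O, 10:C, 11:O edges: (2,5,2); (2,7,2); (2,10,1); (6,1,1); (6,3,1); (7,2,1); (7,5,1); (7,6,1); (8,7,1); (9,3,2); (11,1,1); (11,5,2)
final:
nodes: 1:O, 2:N, 3:O, 5:C, 6:C, 7:C, 8:O, 9:O, 10:C, 11:O
edges: (2,5,2); (2,7,2); (2,10,1); (6,1,1); (6,3,1); (7,2,1); (7,5,1); (7,6,1); (8,7,1); (9,3,2); (11,1,1); (11,5,2)


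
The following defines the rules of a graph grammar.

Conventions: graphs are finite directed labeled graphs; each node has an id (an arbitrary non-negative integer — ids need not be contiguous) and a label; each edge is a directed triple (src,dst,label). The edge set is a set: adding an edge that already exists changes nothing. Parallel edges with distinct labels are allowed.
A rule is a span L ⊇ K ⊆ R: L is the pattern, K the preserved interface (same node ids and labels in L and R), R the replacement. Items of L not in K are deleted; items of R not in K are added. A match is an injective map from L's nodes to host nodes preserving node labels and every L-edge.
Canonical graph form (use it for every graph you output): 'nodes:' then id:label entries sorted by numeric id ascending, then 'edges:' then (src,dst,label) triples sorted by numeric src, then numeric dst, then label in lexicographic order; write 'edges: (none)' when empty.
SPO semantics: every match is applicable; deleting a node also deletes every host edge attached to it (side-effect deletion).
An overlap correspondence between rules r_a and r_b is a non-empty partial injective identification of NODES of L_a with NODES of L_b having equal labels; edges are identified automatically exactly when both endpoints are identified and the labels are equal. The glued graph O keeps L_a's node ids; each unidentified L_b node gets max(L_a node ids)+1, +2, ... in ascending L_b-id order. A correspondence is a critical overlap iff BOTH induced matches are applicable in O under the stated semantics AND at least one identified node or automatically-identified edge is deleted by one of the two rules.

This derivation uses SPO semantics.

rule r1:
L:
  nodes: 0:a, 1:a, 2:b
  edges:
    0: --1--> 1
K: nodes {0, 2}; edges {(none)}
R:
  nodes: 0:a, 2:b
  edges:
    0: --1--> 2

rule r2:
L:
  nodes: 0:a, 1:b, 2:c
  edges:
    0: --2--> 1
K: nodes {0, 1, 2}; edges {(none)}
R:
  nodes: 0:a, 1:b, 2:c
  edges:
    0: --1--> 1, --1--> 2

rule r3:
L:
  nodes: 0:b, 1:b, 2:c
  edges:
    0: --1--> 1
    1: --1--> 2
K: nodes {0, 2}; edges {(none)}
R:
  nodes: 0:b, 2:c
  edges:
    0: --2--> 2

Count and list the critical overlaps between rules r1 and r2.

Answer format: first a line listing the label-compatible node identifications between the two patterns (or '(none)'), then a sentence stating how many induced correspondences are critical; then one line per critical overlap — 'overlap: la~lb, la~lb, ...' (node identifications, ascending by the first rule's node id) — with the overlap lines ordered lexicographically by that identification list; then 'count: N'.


label-compatible node identifications between L(r1) and L(r2): 0~0, 1~0, 2~1
2 of the induced correspondences are critical overlaps of r1 and r2.
overlap: 1~0
overlap: 1~0, 2~1
count: 2


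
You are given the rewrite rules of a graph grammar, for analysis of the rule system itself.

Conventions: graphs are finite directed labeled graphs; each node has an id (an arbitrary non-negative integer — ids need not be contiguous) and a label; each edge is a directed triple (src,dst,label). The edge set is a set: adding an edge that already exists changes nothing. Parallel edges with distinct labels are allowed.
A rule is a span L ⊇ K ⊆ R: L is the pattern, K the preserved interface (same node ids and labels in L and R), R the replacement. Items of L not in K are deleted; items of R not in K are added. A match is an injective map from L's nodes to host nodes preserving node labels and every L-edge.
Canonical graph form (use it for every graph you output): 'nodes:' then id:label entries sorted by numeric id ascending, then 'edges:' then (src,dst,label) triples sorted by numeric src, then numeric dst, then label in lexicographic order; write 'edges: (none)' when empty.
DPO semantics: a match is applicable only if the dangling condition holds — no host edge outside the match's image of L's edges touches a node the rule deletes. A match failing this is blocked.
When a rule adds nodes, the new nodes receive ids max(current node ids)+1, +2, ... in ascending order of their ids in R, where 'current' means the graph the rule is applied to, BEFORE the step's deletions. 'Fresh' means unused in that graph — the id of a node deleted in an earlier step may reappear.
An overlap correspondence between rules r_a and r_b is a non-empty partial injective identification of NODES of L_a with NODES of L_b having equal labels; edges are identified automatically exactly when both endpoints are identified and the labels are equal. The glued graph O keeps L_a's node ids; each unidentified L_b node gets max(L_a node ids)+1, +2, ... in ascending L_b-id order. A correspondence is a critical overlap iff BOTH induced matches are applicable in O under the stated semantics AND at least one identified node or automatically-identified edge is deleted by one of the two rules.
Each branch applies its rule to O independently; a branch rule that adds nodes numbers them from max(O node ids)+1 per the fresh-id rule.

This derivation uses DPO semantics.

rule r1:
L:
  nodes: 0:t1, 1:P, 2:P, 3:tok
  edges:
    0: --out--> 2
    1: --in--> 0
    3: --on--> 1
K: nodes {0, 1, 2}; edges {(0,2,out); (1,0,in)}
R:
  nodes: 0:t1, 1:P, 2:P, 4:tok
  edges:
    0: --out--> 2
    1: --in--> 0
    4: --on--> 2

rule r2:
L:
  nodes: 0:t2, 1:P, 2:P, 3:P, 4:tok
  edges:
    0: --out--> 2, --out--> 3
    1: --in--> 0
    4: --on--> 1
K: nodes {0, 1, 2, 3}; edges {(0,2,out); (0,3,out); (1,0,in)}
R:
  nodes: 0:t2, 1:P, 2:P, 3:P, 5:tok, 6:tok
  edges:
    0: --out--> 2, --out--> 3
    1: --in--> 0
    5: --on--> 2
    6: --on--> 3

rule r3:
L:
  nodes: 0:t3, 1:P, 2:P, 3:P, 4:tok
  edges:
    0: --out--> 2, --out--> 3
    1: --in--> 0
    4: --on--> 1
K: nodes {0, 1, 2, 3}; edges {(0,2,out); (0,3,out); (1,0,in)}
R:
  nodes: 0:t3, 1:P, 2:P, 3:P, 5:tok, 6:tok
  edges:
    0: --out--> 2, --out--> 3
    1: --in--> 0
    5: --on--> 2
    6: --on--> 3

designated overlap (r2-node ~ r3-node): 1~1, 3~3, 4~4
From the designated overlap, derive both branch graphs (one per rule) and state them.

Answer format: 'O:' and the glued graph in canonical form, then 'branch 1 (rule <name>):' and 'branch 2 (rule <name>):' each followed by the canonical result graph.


O:
nodes: 0:t2, 1:P, 2:P, 3:P, 4:tok, 5:t3, 6:P
edges: (0,2,out); (0,3,out); (1,0,in); (1,5,in); (4,1,on); (5,3,out); (5,6,out)
branch 1 (rule r2):
nodes: 0:t2, 1:P, 2:P, 3:P, 5:t3, 6:P, 7:tok, 8:tok
edges: (0,2,out); (0,3,out); (1,0,in); (1,5,in); (5,3,out); (5,6,out); (7,2,on); (8,3,on)
branch 2 (rule r3):
nodes: 0:t2, 1:P, 2:P, 3:P, 5:t3, 6:P, 7:tok, 8:tok
edges: (0,2,out); (0,3,out); (1,0,in); (1,5,in); (5,3,out); (5,6,out); (7,6,on); (8,3,on)


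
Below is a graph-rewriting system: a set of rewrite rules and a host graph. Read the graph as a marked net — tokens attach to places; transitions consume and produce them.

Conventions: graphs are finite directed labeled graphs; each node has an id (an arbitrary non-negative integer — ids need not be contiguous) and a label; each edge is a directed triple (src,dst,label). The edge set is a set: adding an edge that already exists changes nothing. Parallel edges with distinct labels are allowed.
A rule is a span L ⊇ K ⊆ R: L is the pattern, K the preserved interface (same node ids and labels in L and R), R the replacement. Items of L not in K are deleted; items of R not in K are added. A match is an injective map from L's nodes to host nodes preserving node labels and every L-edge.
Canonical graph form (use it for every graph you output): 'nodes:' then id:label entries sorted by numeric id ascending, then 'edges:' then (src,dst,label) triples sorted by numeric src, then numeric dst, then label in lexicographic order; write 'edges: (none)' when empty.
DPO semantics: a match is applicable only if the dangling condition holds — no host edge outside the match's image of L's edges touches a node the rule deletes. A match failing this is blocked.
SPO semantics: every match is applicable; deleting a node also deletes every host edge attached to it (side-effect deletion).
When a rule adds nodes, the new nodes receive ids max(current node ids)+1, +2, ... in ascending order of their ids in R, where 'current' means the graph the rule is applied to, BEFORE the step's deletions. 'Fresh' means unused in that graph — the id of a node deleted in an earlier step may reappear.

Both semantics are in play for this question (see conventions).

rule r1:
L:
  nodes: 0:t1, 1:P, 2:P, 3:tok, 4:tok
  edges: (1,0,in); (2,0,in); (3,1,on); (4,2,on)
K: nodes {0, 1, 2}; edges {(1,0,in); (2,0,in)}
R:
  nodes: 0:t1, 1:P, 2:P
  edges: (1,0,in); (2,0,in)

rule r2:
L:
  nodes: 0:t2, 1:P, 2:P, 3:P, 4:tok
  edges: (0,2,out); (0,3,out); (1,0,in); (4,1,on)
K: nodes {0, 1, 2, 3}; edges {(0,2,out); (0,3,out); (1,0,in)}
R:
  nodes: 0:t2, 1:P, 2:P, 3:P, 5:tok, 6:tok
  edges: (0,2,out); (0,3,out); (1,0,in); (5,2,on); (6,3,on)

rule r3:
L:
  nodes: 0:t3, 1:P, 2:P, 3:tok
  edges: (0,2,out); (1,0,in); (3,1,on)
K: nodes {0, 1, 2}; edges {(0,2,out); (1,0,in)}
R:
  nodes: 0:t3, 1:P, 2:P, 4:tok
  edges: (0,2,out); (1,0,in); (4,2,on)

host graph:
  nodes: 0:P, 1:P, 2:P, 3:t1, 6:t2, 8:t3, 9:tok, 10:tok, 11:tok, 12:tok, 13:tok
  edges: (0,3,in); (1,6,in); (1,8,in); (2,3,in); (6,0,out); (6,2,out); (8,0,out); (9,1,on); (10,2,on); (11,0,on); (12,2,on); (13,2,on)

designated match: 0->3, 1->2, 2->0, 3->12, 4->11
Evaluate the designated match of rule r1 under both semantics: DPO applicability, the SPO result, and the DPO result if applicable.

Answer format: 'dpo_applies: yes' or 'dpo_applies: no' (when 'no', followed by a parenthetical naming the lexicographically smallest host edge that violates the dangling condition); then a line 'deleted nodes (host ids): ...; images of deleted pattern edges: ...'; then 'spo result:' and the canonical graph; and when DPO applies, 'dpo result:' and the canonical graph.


dpo_applies: yes
deleted nodes (host ids): 11, 12; images of deleted pattern edges: (11,0,on); (12,2,on)
spo result:
nodes: 0:P, 1:P, 2:P, 3:t1, 6:t2, 8:t3, 9:tok, 10:tok, 13:tok
edges: (0,3,in); (1,6,in); (1,8,in); (2,3,in); (6,0,out); (6,2,out); (8,0,out); (9,1,on); (10,2,on); (13,2,on)
dpo result:
nodes: 0:P, 1:P, 2:P, 3:t1, 6:t2, 8:t3, 9:tok, 10:tok, 13:tok
edges: (0,3,in); (1,6,in); (1,8,in); (2,3,in); (6,0,out); (6,2,out); (8,0,out); (9,1,on); (10,2,on); (13,2,on)


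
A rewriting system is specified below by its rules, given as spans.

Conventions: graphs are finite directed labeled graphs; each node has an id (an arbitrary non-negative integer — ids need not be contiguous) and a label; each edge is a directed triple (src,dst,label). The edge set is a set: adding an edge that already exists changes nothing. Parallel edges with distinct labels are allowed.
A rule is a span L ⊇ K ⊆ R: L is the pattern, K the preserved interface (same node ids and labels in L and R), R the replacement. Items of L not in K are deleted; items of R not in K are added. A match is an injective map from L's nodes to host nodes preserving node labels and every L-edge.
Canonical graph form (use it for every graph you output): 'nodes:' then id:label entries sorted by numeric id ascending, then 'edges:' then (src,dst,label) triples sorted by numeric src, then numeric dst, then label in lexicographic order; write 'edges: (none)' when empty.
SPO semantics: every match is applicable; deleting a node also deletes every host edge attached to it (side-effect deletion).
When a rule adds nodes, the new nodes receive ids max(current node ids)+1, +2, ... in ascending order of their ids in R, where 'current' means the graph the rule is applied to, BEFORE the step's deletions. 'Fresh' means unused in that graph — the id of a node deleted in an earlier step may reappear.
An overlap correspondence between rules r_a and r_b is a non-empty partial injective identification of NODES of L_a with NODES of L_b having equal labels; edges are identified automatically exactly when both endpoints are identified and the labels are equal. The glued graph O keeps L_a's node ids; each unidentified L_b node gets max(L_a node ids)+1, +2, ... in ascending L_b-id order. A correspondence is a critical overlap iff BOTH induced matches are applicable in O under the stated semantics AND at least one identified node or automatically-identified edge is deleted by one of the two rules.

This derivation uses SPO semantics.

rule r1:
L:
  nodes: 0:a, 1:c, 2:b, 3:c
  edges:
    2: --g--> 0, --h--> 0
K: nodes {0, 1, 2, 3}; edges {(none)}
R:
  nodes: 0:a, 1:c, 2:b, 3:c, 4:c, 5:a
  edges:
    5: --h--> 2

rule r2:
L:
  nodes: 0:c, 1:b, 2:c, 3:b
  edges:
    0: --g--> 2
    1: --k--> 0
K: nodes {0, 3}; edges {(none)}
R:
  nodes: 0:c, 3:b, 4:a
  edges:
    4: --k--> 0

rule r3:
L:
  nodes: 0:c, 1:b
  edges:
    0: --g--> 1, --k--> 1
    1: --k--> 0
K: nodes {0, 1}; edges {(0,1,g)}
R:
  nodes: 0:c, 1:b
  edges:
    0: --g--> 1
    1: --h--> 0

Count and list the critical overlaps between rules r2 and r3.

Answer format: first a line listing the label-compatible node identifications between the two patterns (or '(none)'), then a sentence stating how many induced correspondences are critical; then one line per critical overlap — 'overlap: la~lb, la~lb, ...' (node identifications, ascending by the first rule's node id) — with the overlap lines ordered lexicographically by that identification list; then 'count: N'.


label-compatible node identifications between L(r2) and L(r3): 0~0, 1~1, 2~0, 3~1
5 of the induced correspondences are critical overlaps of r2 and r3.
overlap: 0~0, 1~1
overlap: 1~1
overlap: 1~1, 2~0
overlap: 2~0
overlap: 2~0, 3~1
count: 5


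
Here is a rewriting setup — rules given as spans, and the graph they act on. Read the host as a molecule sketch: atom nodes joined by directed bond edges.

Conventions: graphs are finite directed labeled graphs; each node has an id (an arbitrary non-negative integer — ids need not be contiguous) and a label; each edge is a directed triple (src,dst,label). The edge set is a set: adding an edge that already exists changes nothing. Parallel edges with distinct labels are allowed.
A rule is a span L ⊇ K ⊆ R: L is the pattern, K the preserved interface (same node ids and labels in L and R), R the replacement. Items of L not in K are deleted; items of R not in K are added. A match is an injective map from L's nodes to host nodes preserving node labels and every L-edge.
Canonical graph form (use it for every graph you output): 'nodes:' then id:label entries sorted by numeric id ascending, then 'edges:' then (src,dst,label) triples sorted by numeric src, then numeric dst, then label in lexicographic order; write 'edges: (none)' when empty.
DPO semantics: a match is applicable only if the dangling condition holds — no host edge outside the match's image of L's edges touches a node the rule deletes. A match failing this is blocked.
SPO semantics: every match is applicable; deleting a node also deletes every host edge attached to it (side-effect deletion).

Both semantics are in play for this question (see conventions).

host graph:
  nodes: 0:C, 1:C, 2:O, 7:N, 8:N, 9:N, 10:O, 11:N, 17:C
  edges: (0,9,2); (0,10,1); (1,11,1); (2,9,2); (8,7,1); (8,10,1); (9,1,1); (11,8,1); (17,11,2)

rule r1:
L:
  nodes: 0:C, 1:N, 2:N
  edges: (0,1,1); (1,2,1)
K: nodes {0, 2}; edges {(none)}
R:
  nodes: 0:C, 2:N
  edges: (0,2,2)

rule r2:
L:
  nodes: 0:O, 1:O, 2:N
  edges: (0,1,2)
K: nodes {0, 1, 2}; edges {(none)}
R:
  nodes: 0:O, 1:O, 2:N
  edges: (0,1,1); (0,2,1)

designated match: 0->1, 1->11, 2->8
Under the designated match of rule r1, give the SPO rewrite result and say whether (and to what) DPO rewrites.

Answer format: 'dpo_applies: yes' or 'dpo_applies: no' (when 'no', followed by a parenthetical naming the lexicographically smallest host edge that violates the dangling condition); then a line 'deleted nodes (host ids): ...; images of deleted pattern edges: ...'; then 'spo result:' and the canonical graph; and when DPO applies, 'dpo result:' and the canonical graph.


dpo_applies: no
(the rule deletes node 11, which keeps host edge (17,11,2) outside the match image — the dangling condition fails, DPO blocks; SPO proceeds and side-deletes such edges)
deleted nodes (host ids): 11; images of deleted pattern edges: (1,11,1); (11,8,1)
spo result:
nodes: 0:C, 1:C, 2:O, 7:N, 8:N, 9:N, 10:O, 17:C
edges: (0,9,2); (0,10,1); (1,8,2); (2,9,2); (8,7,1); (8,10,1); (9,1,1)


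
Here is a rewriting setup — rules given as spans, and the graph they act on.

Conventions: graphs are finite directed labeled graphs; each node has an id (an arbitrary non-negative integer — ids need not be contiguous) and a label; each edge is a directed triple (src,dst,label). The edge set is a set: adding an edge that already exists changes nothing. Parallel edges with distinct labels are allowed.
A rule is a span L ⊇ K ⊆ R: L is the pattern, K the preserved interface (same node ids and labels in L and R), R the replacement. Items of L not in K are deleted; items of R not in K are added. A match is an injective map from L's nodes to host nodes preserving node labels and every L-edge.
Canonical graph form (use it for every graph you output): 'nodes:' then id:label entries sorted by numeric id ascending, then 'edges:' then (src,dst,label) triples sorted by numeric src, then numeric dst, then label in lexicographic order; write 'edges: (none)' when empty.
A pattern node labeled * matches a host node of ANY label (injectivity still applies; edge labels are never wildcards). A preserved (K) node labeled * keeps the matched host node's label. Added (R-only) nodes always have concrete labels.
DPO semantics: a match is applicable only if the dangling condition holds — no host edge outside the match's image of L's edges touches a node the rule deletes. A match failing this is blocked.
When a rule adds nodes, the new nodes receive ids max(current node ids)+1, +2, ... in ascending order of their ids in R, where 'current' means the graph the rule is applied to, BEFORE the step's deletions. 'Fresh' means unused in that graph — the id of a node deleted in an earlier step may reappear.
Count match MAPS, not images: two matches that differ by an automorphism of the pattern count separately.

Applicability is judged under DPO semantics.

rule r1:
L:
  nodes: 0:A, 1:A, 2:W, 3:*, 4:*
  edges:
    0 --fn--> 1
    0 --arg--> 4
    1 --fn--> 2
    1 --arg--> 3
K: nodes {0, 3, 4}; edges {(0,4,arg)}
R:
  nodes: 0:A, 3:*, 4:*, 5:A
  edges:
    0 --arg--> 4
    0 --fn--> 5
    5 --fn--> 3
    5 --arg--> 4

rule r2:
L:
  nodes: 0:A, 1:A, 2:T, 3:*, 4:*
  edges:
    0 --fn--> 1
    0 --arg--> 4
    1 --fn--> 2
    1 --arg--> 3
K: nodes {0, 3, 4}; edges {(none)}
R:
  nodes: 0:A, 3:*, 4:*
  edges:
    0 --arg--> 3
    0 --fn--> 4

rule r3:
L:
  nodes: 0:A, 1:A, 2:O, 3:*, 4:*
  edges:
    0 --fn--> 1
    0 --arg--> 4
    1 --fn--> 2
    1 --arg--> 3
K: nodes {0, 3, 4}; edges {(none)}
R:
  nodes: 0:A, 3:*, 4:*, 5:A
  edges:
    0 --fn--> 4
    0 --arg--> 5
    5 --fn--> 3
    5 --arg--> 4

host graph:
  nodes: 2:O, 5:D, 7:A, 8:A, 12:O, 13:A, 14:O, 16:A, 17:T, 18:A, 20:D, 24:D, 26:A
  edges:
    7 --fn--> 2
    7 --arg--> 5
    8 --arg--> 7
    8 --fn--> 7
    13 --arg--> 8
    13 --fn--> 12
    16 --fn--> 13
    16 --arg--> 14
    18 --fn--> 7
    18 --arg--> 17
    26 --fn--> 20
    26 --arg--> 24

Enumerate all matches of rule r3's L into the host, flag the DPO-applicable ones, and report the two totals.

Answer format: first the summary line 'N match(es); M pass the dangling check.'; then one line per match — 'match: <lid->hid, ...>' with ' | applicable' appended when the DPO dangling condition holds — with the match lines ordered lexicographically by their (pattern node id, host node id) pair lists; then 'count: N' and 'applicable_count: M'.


2 match(es); 1 pass the dangling check.
match: 0->16, 1->13, 2->12, 3->8, 4->14 | applicable
match: 0->18, 1->7, 2->2, 3->5, 4->17
count: 2
applicable_count: 1


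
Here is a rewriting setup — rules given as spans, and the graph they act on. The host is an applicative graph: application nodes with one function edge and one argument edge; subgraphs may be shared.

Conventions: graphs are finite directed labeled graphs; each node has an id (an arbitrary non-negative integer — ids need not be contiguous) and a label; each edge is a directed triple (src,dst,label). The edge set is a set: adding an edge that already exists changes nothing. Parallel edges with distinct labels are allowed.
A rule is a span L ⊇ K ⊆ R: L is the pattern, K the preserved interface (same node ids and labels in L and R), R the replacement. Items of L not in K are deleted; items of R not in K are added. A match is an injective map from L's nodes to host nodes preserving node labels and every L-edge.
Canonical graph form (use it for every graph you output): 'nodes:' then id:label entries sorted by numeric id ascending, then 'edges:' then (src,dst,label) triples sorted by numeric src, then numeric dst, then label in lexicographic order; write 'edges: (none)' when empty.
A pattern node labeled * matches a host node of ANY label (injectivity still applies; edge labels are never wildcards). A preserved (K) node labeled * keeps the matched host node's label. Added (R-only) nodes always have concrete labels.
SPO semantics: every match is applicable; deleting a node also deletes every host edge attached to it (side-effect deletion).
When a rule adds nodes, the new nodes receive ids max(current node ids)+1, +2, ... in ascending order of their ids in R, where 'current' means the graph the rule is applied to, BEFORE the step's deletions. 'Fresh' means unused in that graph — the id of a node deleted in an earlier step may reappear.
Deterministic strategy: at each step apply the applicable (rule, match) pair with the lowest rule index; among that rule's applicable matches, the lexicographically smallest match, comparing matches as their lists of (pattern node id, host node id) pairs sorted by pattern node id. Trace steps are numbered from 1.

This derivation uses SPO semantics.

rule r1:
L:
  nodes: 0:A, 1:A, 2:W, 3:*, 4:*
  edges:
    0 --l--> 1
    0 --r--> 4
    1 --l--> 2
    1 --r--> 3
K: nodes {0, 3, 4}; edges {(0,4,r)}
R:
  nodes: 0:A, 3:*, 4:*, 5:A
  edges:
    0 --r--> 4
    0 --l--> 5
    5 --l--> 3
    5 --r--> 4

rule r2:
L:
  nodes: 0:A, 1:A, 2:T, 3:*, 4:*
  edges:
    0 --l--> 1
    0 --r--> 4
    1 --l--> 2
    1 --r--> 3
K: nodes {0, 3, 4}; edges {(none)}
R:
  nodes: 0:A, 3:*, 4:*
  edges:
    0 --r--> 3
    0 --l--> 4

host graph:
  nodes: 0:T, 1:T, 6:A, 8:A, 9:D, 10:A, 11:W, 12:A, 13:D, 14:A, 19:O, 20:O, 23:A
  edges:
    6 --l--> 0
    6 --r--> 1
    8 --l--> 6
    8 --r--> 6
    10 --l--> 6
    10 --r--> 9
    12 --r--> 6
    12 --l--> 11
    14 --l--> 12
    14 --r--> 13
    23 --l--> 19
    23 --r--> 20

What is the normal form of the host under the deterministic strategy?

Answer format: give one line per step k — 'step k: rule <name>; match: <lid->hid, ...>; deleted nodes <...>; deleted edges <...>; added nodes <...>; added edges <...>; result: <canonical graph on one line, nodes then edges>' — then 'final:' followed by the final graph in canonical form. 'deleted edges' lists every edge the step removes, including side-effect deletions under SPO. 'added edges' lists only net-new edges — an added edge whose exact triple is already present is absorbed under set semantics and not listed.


step 1: rule r1; match: 0->14, 1->12, 2->11, 3->6, 4->13; deleted nodes 11, 12; deleted edges (12,6,r); (12,11,l); (14,12,l); added nodes 24; added edges (14,24,l); (24,6,l); (24,13,r); result: nodes: 0:T, 1:T, 6:A, 8:A, 9:D, 10:A, 13:D, 14:A, 19:O, 20:O, 23:A, 24:A edges: (6,0,l); (6,1,r); (8,6,l); (8,6,r); (10,6,l); (10,9,r); (14,13,r); (14,24,l); (23,19,l); (23,20,r); (24,6,l); (24,13,r)
step 2: rule r2; match: 0->10, 1->6, 2->0, 3->1, 4->9; deleted nodes 0, 6; deleted edges (6,0,l); (6,1,r); (8,6,l); (8,6,r); (10,6,l); (10,9,r); (24,6,l); added nodes (none); added edges (10,1,r); (10,9,l); result: nodes: 1:T, 8:A, 9:D, 10:A, 13:D, 14:A, 19:O, 20:O, 23:A, 24:A edges: (10,1,r); (10,9,l); (14,13,r); (14,24,l); (23,19,l); (23,20,r); (24,13,r)
final:
nodes: 1:T, 8:A, 9:D, 10:A, 13:D, 14:A, 19:O, 20:O, 23:A, 24:A
edges: (10,1,r); (10,9,l); (14,13,r); (14,24,l); (23,19,l); (23,20,r); (24,13,r)


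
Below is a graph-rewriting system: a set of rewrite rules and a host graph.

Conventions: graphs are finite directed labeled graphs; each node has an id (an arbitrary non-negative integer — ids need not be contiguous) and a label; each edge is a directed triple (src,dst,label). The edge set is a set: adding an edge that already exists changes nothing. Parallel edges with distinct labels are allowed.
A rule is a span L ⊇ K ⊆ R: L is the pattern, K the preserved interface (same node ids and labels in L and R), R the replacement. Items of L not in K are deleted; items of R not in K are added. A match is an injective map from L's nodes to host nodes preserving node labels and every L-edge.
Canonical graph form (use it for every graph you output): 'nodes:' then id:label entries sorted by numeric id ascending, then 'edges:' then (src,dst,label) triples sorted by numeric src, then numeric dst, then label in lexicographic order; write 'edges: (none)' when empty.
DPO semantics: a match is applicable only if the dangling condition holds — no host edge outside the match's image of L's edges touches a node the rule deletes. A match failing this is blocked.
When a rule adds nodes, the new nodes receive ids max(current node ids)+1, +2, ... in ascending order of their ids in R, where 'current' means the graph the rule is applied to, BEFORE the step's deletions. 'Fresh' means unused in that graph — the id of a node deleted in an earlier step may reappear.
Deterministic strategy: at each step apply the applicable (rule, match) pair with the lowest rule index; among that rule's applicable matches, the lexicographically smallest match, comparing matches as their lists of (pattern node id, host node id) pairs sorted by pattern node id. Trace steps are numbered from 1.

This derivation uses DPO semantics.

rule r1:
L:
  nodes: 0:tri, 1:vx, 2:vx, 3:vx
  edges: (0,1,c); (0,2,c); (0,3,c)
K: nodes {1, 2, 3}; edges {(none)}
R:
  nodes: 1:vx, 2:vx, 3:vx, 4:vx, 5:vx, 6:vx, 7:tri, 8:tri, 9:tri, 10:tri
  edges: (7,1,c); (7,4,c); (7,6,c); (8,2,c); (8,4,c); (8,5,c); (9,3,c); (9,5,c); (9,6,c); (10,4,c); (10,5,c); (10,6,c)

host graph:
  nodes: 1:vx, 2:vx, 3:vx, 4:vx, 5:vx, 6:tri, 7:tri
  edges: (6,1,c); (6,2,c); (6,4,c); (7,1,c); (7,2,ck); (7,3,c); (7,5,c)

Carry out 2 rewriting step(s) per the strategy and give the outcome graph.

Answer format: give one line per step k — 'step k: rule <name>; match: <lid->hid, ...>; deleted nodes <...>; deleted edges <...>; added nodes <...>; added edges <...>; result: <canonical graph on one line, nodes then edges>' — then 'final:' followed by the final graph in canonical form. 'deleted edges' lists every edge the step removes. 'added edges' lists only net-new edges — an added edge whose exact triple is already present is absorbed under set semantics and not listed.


step 1: rule r1; match: 0->6, 1->1, 2->2, 3->4; deleted nodes 6; deleted edges (6,1,c); (6,2,c); (6,4,c); added nodes 8, 9, 10, 11, 12, 13, 14; added edges (11,1,c); (11,8,c); (11,10,c); (12,2,c); (12,8,c); (12,9,c); (13,4,c); (13,9,c); (13,10,c); (14,8,c); (14,9,c); (14,10,c); result: nodes: 1:vx, 2:vx, 3:vx, 4:vx, 5:vx, 7:tri, 8:vx, 9:vx, 10:vx, 11:tri, 12:tri, 13:tri, 14:tri edges: (7,1,c); (7,2,ck); (7,3,c); (7,5,c); (11,1,c); (11,8,c); (11,10,c); (12,2,c); (12,8,c); (12,9,c); (13,4,c); (13,9,c); (13,10,c); (14,8,c); (14,9,c); (14,10,c)
step 2: rule r1; match: 0->11, 1->1, 2->8, 3->10; deleted nodes 11; deleted edges (11,1,c); (11,8,c); (11,10,c); added nodes 15, 16, 17, 18, 19, 20, 21; added edges (18,1,c); (18,15,c); (18,17,c); (19,8,c); (19,15,c); (19,16,c); (20,10,c); (20,16,c); (20,17,c); (21,15,c); (21,16,c); (21,17,c); result: nodes: 1:vx, 2:vx, 3:vx, 4:vx, 5:vx, 7:tri, 8:vx, 9:vx, 10:vx, 12:tri, 13:tri, 14:tri, 15:vx, 16:vx, 17:vx, 18:tri, 19:tri, 20:tri, 21:tri edges: (7,1,c); (7,2,ck); (7,3,c); (7,5,c); (12,2,c); (12,8,c); (12,9,c); (13,4,c); (13,9,c); (13,10,c); (14,8,c); (14,9,c); (14,10,c); (18,1,c); (18,15,c); (18,17,c); (19,8,c); (19,15,c); (19,16,c); (20,10,c); (20,16,c); (20,17,c); (21,15,c); (21,16,c); (21,17,c)
final:
nodes: 1:vx, 2:vx, 3:vx, 4:vx, 5:vx, 7:tri, 8:vx, 9:vx, 10:vx, 12:tri, 13:tri, 14:tri, 15:vx, 16:vx, 17:vx, 18:tri, 19:tri, 20:tri, 21:tri
edges: (7,1,c); (7,2,ck); (7,3,c); (7,5,c); (12,2,c); (12,8,c); (12,9,c); (13,4,c); (13,9,c); (13,10,c); (14,8,c); (14,9,c); (14,10,c); (18,1,c); (18,15,c); (18,17,c); (19,8,c); (19,15,c); (19,16,c); (20,10,c); (20,16,c); (20,17,c); (21,15,c); (21,16,c); (21,17,c)


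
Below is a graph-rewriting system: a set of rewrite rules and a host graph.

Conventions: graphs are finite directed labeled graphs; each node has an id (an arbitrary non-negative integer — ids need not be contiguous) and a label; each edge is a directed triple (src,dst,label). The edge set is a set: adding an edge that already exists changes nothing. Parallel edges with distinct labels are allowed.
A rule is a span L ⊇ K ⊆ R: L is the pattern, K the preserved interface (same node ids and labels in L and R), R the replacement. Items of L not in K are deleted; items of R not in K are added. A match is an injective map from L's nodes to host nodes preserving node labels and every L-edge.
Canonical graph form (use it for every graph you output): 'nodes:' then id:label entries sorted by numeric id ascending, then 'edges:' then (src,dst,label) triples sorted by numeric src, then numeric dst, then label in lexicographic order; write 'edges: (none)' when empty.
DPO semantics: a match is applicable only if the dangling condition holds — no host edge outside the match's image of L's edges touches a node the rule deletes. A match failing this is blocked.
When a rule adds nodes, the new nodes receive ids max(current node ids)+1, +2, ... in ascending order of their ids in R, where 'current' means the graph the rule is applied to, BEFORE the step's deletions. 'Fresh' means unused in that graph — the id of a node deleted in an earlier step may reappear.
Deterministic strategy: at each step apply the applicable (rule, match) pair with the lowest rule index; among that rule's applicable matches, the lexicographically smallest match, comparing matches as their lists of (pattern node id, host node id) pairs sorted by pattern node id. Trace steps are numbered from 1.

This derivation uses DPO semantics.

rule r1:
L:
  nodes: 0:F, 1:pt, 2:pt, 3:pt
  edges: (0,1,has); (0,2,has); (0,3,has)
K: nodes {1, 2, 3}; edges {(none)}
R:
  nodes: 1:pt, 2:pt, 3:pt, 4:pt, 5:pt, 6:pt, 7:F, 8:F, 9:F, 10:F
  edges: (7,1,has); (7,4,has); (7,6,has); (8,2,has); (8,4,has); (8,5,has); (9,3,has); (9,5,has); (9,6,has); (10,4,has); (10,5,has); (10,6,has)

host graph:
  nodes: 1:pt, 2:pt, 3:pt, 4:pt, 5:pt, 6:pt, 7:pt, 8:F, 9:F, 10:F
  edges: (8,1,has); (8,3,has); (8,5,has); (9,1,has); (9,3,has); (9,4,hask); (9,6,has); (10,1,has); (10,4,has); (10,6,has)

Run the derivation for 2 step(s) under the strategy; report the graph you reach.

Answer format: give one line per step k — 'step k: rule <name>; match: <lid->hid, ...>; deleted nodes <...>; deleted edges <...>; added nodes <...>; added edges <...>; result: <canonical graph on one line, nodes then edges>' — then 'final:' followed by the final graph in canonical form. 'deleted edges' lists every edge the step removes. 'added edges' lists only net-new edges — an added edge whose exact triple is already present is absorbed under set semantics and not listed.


step 1: rule r1; match: 0->8, 1->1, 2->3, 3->5; deleted nodes 8; deleted edges (8,1,has); (8,3,has); (8,5,has); added nodes 11, 12, 13, 14, 15, 16, 17; added edges (14,1,has); (14,11,has); (14,13,has); (15,3,has); (15,11,has); (15,12,has); (16,5,has); (16,12,has); (16,13,has); (17,11,has); (17,12,has); (17,13,has); result: nodes: 1:pt, 2:pt, 3:pt, 4:pt, 5:pt, 6:pt, 7:pt, 9:F, 10:F, 11:pt, 12:pt, 13:pt, 14:F, 15:F, 16:F, 17:F edges: (9,1,has); (9,3,has); (9,4,hask); (9,6,has); (10,1,has); (10,4,has); (10,6,has); (14,1,has); (14,11,has); (14,13,has); (15,3,has); (15,11,has); (15,12,has); (16,5,has); (16,12,has); (16,13,has); (17,11,has); (17,12,has); (17,13,has)
step 2: rule r1; match: 0->10, 1->1, 2->4, 3->6; deleted nodes 10; deleted edges (10,1,has); (10,4,has); (10,6,has); added nodes 18, 19, 20, 21, 22, 23, 24; added edges (21,1,has); (21,18,has); (21,20,has); (22,4,has); (22,18,has); (22,19,has); (23,6,has); (23,19,has); (23,20,has); (24,18,has); (24,19,has); (24,20,has); result: nodes: 1:pt, 2:pt, 3:pt, 4:pt, 5:pt, 6:pt, 7:pt, 9:F, 11:pt, 12:pt, 13:pt, 14:F, 15:F, 16:F, 17:F, 18:pt, 19:pt, 20:pt, 21:F, 22:F, 23:F, 24:F edges: (9,1,has); (9,3,has); (9,4,hask); (9,6,has); (14,1,has); (14,11,has); (14,13,has); (15,3,has); (15,11,has); (15,12,has); (16,5,has); (16,12,has); (16,13,has); (17,11,has); (17,12,has); (17,13,has); (21,1,has); (21,18,has); (21,20,has); (22,4,has); (22,18,has); (22,19,has); (23,6,has); (23,19,has); (23,20,has); (24,18,has); (24,19,has); (24,20,has)
final:
nodes: 1:pt, 2:pt, 3:pt, 4:pt, 5:pt, 6:pt, 7:pt, 9:F, 11:pt, 12:pt, 13:pt, 14:F, 15:F, 16:F, 17:F, 18:pt, 19:pt, 20:pt, 21:F, 22:F, 23:F, 24:F
edges: (9,1,has); (9,3,has); (9,4,hask); (9,6,has); (14,1,has); (14,11,has); (14,13,has); (15,3,has); (15,11,has); (15,12,has); (16,5,has); (16,12,has); (16,13,has); (17,11,has); (17,12,has); (17,13,has); (21,1,has); (21,18,has); (21,20,has); (22,4,has); (22,18,has); (22,19,has); (23,6,has); (23,19,has); (23,20,has); (24,18,has); (24,19,has); (24,20,has)


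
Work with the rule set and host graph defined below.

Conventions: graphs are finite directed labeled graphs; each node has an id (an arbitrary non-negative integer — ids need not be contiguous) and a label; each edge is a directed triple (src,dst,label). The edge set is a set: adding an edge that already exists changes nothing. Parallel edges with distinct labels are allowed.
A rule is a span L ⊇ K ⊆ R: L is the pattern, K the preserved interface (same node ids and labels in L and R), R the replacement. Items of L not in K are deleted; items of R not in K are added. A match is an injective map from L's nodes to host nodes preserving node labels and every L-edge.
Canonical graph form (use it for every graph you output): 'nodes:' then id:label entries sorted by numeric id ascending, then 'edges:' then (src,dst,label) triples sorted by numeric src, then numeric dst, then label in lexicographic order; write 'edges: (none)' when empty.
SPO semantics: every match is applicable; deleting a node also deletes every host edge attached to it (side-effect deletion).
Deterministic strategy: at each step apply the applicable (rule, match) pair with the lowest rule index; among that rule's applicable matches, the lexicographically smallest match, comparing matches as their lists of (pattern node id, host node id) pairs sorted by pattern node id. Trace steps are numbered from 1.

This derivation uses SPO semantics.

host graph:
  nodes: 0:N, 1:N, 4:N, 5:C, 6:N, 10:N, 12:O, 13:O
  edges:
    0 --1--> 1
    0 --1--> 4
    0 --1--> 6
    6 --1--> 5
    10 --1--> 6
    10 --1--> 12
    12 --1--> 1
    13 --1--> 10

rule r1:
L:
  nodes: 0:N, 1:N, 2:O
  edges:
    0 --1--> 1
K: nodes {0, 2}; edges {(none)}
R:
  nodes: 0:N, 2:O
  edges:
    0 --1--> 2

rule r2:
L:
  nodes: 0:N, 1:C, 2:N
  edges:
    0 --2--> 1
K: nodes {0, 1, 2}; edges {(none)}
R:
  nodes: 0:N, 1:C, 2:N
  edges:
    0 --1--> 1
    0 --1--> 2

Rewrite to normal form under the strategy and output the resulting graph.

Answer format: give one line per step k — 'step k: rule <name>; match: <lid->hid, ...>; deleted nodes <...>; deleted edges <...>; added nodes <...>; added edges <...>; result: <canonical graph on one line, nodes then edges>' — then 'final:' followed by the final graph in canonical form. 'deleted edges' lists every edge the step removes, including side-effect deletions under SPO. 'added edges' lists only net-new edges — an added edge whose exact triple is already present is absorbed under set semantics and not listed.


step 1: rule r1; match: 0->0, 1->1, 2->12; deleted nodes 1; deleted edges (0,1,1); (12,1,1); added nodes (none); added edges (0,12,1); result: nodes: 0:N, 4:N, 5:C, 6:N, 10:N, 12:O, 13:O edges: (0,4,1); (0,6,1); (0,12,1); (6,5,1); (10,6,1); (10,12,1); (13,10,1)
step 2: rule r1; match: 0->0, 1->4, 2->12; deleted nodes 4; deleted edges (0,4,1); added nodes (none); added edges (none); result: nodes: 0:N, 5:C, 6:N, 10:N, 12:O, 13:O edges: (0,6,1); (0,12,1); (6,5,1); (10,6,1); (10,12,1); (13,10,1)
step 3: rule r1; match: 0->0, 1->6, 2->12; deleted nodes 6; deleted edges (0,6,1); (6,5,1); (10,6,1); added nodes (none); added edges (none); result: nodes: 0:N, 5:C, 10:N, 12:O, 13:O edges: (0,12,1); (10,12,1); (13,10,1)
final:
nodes: 0:N, 5:C, 10:N, 12:O, 13:O
edges: (0,12,1); (10,12,1); (13,10,1)


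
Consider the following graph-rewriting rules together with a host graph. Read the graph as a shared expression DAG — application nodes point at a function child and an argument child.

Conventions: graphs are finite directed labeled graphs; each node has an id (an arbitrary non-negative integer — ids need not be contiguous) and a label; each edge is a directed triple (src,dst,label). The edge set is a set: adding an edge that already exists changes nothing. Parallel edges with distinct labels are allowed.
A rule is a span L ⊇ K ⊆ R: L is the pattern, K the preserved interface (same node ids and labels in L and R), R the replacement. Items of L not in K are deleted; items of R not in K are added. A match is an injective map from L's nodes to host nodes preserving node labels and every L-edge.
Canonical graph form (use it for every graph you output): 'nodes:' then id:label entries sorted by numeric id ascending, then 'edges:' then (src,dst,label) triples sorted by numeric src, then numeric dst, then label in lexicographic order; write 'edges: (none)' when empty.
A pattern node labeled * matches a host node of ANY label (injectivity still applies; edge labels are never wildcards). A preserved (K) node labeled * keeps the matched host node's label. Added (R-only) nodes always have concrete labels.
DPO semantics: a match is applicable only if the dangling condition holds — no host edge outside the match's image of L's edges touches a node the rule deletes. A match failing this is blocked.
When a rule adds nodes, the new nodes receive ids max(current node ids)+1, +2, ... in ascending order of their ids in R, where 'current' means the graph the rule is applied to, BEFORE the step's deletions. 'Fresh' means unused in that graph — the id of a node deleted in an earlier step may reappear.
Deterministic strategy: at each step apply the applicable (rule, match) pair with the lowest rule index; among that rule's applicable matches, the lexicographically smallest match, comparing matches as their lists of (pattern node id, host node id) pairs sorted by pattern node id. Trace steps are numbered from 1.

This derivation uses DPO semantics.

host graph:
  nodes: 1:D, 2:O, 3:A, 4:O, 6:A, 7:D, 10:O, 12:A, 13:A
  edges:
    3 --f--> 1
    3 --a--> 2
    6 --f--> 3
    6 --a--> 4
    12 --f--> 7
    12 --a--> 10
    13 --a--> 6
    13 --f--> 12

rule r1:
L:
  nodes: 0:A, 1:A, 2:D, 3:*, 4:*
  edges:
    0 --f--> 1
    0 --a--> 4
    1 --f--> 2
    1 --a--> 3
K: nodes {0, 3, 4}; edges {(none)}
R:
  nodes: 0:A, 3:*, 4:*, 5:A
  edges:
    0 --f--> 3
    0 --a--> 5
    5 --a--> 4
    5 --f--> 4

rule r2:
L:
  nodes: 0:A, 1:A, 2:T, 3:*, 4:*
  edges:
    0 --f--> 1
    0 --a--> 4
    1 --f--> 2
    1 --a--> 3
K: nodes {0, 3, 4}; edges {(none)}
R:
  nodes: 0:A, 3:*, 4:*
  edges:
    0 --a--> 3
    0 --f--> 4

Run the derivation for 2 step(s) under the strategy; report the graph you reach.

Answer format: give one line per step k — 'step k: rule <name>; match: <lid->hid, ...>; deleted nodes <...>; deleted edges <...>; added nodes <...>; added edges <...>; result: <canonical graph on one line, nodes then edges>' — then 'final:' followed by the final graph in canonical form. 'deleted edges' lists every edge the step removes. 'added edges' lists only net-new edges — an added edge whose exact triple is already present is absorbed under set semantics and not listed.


step 1: rule r1; match: 0->6, 1->3, 2->1, 3->2, 4->4; deleted nodes 1, 3; deleted edges (3,1,f); (3,2,a); (6,3,f); (6,4,a); added nodes 14; added edges (6,2,f); (6,14,a); (14,4,a); (14,4,f); result: nodes: 2:O, 4:O, 6:A, 7:D, 10:O, 12:A, 13:A, 14:A edges: (6,2,f); (6,14,a); (12,7,f); (12,10,a); (13,6,a); (13,12,f); (14,4,a); (14,4,f)
step 2: rule r1; match: 0->13, 1->12, 2->7, 3->10, 4->6; deleted nodes 7, 12; deleted edges (12,7,f); (12,10,a); (13,6,a); (13,12,f); added nodes 15; added edges (13,10,f); (13,15,a); (15,6,a); (15,6,f); result: nodes: 2:O, 4:O, 6:A, 10:O, 13:A, 14:A, 15:A edges: (6,2,f); (6,14,a); (13,10,f); (13,15,a); (14,4,a); (14,4,f); (15,6,a); (15,6,f)
final:
nodes: 2:O, 4:O, 6:A, 10:O, 13:A, 14:A, 15:A
edges: (6,2,f); (6,14,a); (13,10,f); (13,15,a); (14,4,a); (14,4,f); (15,6,a); (15,6,f)
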